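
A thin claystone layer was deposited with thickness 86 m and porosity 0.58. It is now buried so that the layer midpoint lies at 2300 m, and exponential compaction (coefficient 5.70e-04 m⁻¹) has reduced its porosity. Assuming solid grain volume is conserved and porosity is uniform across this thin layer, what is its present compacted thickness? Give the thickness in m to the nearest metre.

43 m

Working in km (1 km = 1000 m; β in km⁻¹ = β in m⁻¹ × 1000):
Porosity at 2.3 km: n = 0.58·exp(−0.57×2.3) = 0.1563
Solid-volume conservation: h(1−n) = h₀(1−n₀) ⇒ h = h₀·(1−n₀)/(1−n)
h = 0.086 × (1 − 0.58)/(1 − 0.1563) = 0.086 × 0.4978 = 0.0428 km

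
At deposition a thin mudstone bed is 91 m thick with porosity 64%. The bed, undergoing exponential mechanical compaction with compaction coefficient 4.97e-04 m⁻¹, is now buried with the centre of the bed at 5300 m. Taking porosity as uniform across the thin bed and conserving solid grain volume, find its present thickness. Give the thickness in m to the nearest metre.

34 m

Working in km (1 km = 1000 m; c in km⁻¹ = c in m⁻¹ × 1000):
Porosity at 5.3 km: phi = 0.64·exp(−0.497×5.3) = 0.0459
Solid-volume conservation: h(1−phi) = h₀(1−phi₀) ⇒ h = h₀·(1−phi₀)/(1−phi)
h = 0.091 × (1 − 0.64)/(1 − 0.0459) = 0.091 × 0.3773 = 0.0343 km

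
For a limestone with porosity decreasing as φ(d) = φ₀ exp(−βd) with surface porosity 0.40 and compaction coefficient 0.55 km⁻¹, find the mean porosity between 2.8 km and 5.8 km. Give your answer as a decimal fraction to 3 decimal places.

0.042

⟨φ⟩ = (1/(d₂−d₁)) ∫ φ₀ e^(−βd) dd = φ₀·(e^(−β·d₁) − e^(−β·d₂)) / (β·(d₂−d₁))
e^(−0.55×2.8) = 0.2144; e^(−0.55×5.8) = 0.0412
⟨φ⟩ = 0.4 × (0.2144 − 0.0412) / (0.55 × 3) = 0.4 × 0.1050 = 0.0420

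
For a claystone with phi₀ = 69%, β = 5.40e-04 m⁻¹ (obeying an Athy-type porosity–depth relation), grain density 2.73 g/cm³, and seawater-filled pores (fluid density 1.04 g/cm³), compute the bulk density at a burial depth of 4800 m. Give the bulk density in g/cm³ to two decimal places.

Working in km (1 km = 1000 m; β in km⁻¹ = β in m⁻¹ × 1000):
Porosity at depth: phi = 0.69·exp(−0.54×4.8) = 0.69×0.0749 = 0.0517
Bulk density: ρ_b = (1−phi)ρ_g + phi·ρ_f = 0.9483×2.73 + 0.0517×1.04
       = 2.589 + 0.054 = 2.643 g/cm³

2.64 g/cm³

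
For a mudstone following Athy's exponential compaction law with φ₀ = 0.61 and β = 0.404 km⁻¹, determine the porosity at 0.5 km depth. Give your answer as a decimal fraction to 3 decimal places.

0.498

φ = φ₀·exp(−β·z) = 0.61 × exp(−0.404 × 0.5) = 0.61 × exp(−0.202)
  = 0.61 × 0.8171 = 0.4984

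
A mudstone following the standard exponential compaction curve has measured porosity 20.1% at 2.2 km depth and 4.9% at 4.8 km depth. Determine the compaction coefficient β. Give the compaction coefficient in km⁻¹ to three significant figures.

0.543 km⁻¹

Athy: φ(d) = φ₀ e^(−βd) ⇒ φ₁/φ₂ = e^{β(d₂−d₁)} ⇒ β = ln(φ₁/φ₂)/(d₂−d₁)
β = ln(0.201/0.049) / (4.8 − 2.2) = ln(4.102) / 2.6 = 1.4115 / 2.6 = 0.5429 km⁻¹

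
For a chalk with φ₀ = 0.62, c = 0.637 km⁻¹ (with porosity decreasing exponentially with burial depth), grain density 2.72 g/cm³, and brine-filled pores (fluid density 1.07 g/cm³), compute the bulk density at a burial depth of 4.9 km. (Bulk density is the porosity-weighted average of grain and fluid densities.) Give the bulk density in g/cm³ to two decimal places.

2.67 g/cm³

Porosity at depth: φ = 0.62·exp(−0.637×4.9) = 0.62×0.0441 = 0.0273
Bulk density: ρ_b = (1−φ)ρ_g + φ·ρ_f = 0.9727×2.72 + 0.0273×1.07
       = 2.646 + 0.029 = 2.675 g/cm³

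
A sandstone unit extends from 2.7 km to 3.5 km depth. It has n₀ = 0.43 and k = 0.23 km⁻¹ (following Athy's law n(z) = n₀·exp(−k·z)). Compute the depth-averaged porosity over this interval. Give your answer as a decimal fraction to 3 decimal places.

⟨n⟩ = (1/(z₂−z₁)) ∫ n₀ e^(−kz) dz = n₀·(e^(−k·z₁) − e^(−k·z₂)) / (k·(z₂−z₁))
e^(−0.23×2.7) = 0.5374; e^(−0.23×3.5) = 0.4471
⟨n⟩ = 0.43 × (0.5374 − 0.4471) / (0.23 × 0.8) = 0.43 × 0.4909 = 0.2111

0.211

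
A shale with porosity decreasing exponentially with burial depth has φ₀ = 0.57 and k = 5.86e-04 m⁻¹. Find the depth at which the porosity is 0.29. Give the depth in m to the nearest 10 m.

1150 m

Working in km (1 km = 1000 m; k in km⁻¹ = k in m⁻¹ × 1000):
Invert Athy's law: d = ln(φ₀/φ) / k
d = ln(0.57/0.29) / 0.586 = ln(1.966) / 0.586 = 0.6758 / 0.586 = 1.153 km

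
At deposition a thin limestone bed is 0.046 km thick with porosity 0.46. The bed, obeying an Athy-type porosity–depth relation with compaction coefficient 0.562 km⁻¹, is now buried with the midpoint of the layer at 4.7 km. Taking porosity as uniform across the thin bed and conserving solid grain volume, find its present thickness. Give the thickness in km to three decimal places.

0.026 km

Porosity at 4.7 km: φ = 0.46·exp(−0.562×4.7) = 0.0328
Solid-volume conservation: h(1−φ) = h₀(1−φ₀) ⇒ h = h₀·(1−φ₀)/(1−φ)
h = 0.046 × (1 − 0.46)/(1 − 0.0328) = 0.046 × 0.5583 = 0.0257 km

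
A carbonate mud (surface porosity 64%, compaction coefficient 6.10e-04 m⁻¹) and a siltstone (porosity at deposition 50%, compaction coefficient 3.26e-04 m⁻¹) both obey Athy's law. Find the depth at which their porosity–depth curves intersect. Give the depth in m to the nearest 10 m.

Working in km (1 km = 1000 m; k in km⁻¹ = k in m⁻¹ × 1000):
Set φ₀ₐ e^(−kₐz) = φ₀ᵦ e^(−kᵦz) ⇒ ln(φ₀ₐ/φ₀ᵦ) = (kₐ − kᵦ)·z
z = ln(0.64/0.5) / (0.61 − 0.326) = 0.2469 / 0.284 = 0.869 km

870 m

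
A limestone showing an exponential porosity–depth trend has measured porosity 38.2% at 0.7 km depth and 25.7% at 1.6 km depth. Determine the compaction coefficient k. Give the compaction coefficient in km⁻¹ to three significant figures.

0.440 km⁻¹

Athy: φ(Z) = φ₀ e^(−kZ) ⇒ φ₁/φ₂ = e^{k(Z₂−Z₁)} ⇒ k = ln(φ₁/φ₂)/(Z₂−Z₁)
k = ln(0.382/0.257) / (1.6 − 0.7) = ln(1.486) / 0.9 = 0.3963 / 0.9 = 0.4404 km⁻¹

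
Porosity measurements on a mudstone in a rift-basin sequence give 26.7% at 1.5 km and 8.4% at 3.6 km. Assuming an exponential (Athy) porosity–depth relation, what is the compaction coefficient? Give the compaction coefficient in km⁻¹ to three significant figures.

0.551 km⁻¹

Athy: φ(d) = φ₀ e^(−βd) ⇒ φ₁/φ₂ = e^{β(d₂−d₁)} ⇒ β = ln(φ₁/φ₂)/(d₂−d₁)
β = ln(0.267/0.084) / (3.6 − 1.5) = ln(3.179) / 2.1 = 1.1564 / 2.1 = 0.5507 km⁻¹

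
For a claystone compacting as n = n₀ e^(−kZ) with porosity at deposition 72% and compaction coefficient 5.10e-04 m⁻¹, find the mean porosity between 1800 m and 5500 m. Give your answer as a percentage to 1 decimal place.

Working in km (1 km = 1000 m; k in km⁻¹ = k in m⁻¹ × 1000):
⟨n⟩ = (1/(Z₂−Z₁)) ∫ n₀ e^(−kZ) dZ = n₀·(e^(−k·Z₁) − e^(−k·Z₂)) / (k·(Z₂−Z₁))
e^(−0.51×1.8) = 0.3993; e^(−0.51×5.5) = 0.0605
⟨n⟩ = 0.72 × (0.3993 − 0.0605) / (0.51 × 3.7) = 0.72 × 0.1795 = 0.1293

12.9%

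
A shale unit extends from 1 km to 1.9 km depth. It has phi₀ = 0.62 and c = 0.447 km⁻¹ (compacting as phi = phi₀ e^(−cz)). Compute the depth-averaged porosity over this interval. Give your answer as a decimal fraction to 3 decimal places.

⟨phi⟩ = (1/(z₂−z₁)) ∫ phi₀ e^(−cz) dz = phi₀·(e^(−c·z₁) − e^(−c·z₂)) / (c·(z₂−z₁))
e^(−0.447×1) = 0.6395; e^(−0.447×1.9) = 0.4277
⟨phi⟩ = 0.62 × (0.6395 − 0.4277) / (0.447 × 0.9) = 0.62 × 0.5265 = 0.3265

0.326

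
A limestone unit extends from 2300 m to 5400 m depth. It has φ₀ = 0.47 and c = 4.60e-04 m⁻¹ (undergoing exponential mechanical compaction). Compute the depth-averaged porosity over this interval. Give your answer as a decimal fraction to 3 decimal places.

0.087

Working in km (1 km = 1000 m; c in km⁻¹ = c in m⁻¹ × 1000):
⟨φ⟩ = (1/(Z₂−Z₁)) ∫ φ₀ e^(−cZ) dZ = φ₀·(e^(−c·Z₁) − e^(−c·Z₂)) / (c·(Z₂−Z₁))
e^(−0.46×2.3) = 0.3471; e^(−0.46×5.4) = 0.0834
⟨φ⟩ = 0.47 × (0.3471 − 0.0834) / (0.46 × 3.1) = 0.47 × 0.1850 = 0.0869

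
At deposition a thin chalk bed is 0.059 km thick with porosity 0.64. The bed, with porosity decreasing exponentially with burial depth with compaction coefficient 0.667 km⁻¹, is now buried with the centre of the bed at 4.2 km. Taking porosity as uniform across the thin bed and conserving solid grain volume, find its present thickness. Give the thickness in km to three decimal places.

Porosity at 4.2 km: n = 0.64·exp(−0.667×4.2) = 0.0389
Solid-volume conservation: h(1−n) = h₀(1−n₀) ⇒ h = h₀·(1−n₀)/(1−n)
h = 0.059 × (1 − 0.64)/(1 − 0.0389) = 0.059 × 0.3746 = 0.0221 km

0.022 km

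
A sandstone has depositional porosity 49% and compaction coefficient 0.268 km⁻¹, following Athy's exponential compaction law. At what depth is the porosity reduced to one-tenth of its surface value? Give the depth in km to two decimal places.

φ/φ₀ = 1/10 ⇒ exp(−β·z) = 1/10 ⇒ z = ln(10) / β
z = 2.3026 / 0.268 = 8.592 km

8.59 km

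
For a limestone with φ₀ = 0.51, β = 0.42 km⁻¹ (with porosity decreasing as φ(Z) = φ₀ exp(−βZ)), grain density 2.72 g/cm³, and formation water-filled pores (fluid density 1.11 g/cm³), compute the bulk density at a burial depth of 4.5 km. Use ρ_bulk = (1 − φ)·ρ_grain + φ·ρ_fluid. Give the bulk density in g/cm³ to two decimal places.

2.60 g/cm³

Porosity at depth: φ = 0.51·exp(−0.42×4.5) = 0.51×0.1511 = 0.0770
Bulk density: ρ_b = (1−φ)ρ_g + φ·ρ_f = 0.9230×2.72 + 0.0770×1.11
       = 2.510 + 0.086 = 2.596 g/cm³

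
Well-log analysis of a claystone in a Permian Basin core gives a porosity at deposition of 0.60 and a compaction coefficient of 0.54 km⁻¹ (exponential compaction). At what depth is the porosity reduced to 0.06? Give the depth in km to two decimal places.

4.26 km

Invert Athy's law: z = ln(phi₀/phi) / c
z = ln(0.6/0.06) / 0.54 = ln(10) / 0.54 = 2.3026 / 0.54 = 4.264 km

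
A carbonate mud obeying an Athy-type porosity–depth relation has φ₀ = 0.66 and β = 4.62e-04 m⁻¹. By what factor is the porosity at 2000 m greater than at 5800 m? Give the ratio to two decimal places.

5.79

Working in km (1 km = 1000 m; β in km⁻¹ = β in m⁻¹ × 1000):
φ(z₁)/φ(z₂) = e^(−β·z₁)/e^(−β·z₂) = e^{β(z₂−z₁)}
= exp(0.462 × 3.8) = exp(1.756) = 5.7869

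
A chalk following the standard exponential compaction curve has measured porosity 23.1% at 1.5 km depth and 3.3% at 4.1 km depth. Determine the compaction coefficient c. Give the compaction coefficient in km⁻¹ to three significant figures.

Athy: phi(z) = phi₀ e^(−cz) ⇒ phi₁/phi₂ = e^{c(z₂−z₁)} ⇒ c = ln(phi₁/phi₂)/(z₂−z₁)
c = ln(0.231/0.033) / (4.1 − 1.5) = ln(7) / 2.6 = 1.9459 / 2.6 = 0.7484 km⁻¹

0.748 km⁻¹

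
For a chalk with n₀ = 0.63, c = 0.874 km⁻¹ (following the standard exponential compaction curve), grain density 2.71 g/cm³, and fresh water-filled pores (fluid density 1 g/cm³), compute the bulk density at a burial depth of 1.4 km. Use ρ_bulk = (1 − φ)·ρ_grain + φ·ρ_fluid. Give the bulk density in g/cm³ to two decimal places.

2.39 g/cm³

Porosity at depth: n = 0.63·exp(−0.874×1.4) = 0.63×0.2942 = 0.1853
Bulk density: ρ_b = (1−n)ρ_g + n·ρ_f = 0.8147×2.71 + 0.1853×1
       = 2.208 + 0.185 = 2.393 g/cm³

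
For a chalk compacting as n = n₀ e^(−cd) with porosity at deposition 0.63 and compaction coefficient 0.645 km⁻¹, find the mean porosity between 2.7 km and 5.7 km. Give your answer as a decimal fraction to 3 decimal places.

⟨n⟩ = (1/(d₂−d₁)) ∫ n₀ e^(−cd) dd = n₀·(e^(−c·d₁) − e^(−c·d₂)) / (c·(d₂−d₁))
e^(−0.645×2.7) = 0.1753; e^(−0.645×5.7) = 0.0253
⟨n⟩ = 0.63 × (0.1753 − 0.0253) / (0.645 × 3) = 0.63 × 0.0775 = 0.0488

0.049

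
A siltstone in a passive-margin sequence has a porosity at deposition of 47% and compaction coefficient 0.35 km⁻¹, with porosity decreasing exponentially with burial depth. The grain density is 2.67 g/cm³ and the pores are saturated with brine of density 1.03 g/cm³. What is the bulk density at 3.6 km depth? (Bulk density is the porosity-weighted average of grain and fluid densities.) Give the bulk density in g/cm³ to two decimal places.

2.45 g/cm³

Porosity at depth: φ = 0.47·exp(−0.35×3.6) = 0.47×0.2837 = 0.1333
Bulk density: ρ_b = (1−φ)ρ_g + φ·ρ_f = 0.8667×2.67 + 0.1333×1.03
       = 2.314 + 0.137 = 2.451 g/cm³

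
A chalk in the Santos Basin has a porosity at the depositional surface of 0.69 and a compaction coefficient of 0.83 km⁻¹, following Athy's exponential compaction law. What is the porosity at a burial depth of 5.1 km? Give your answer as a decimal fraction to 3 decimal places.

0.010

n = n₀·exp(−c·Z) = 0.69 × exp(−0.83 × 5.1) = 0.69 × exp(−4.233)
  = 0.69 × 0.0145 = 0.0100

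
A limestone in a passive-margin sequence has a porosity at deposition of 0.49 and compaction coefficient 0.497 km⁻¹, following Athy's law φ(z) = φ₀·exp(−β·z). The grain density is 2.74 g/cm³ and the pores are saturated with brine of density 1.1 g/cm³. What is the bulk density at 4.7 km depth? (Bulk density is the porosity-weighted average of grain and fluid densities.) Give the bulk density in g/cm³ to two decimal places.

2.66 g/cm³

Porosity at depth: φ = 0.49·exp(−0.497×4.7) = 0.49×0.0967 = 0.0474
Bulk density: ρ_b = (1−φ)ρ_g + φ·ρ_f = 0.9526×2.74 + 0.0474×1.1
       = 2.610 + 0.052 = 2.662 g/cm³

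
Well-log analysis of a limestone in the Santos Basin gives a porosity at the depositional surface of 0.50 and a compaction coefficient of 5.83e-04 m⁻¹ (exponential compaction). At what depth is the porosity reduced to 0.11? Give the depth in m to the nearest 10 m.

2600 m

Working in km (1 km = 1000 m; β in km⁻¹ = β in m⁻¹ × 1000):
Invert Athy's law: z = ln(phi₀/phi) / β
z = ln(0.5/0.11) / 0.583 = ln(4.545) / 0.583 = 1.5141 / 0.583 = 2.597 km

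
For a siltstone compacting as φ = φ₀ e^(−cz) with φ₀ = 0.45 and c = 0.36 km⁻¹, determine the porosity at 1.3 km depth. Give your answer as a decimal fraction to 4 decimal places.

0.2818

φ = φ₀·exp(−c·z) = 0.45 × exp(−0.36 × 1.3) = 0.45 × exp(−0.468)
  = 0.45 × 0.6263 = 0.2818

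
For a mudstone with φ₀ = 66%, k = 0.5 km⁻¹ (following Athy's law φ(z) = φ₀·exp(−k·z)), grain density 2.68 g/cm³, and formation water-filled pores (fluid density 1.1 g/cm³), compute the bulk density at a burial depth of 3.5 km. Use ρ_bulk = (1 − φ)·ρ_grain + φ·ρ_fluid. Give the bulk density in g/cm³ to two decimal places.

Porosity at depth: φ = 0.66·exp(−0.5×3.5) = 0.66×0.1738 = 0.1147
Bulk density: ρ_b = (1−φ)ρ_g + φ·ρ_f = 0.8853×2.68 + 0.1147×1.1
       = 2.373 + 0.126 = 2.499 g/cm³

2.50 g/cm³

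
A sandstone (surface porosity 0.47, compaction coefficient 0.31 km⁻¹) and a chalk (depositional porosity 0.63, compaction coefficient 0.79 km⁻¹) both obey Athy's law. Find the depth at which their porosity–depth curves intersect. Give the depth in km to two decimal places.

0.61 km

Set n₀ₐ e^(−cₐZ) = n₀ᵦ e^(−cᵦZ) ⇒ ln(n₀ₐ/n₀ᵦ) = (cₐ − cᵦ)·Z
Z = ln(0.47/0.63) / (0.31 − 0.79) = -0.2930 / -0.48 = 0.610 km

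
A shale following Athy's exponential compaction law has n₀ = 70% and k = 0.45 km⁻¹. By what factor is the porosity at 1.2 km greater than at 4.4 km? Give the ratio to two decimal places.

4.22

n(Z₁)/n(Z₂) = e^(−k·Z₁)/e^(−k·Z₂) = e^{k(Z₂−Z₁)}
= exp(0.45 × 3.2) = exp(1.44) = 4.2207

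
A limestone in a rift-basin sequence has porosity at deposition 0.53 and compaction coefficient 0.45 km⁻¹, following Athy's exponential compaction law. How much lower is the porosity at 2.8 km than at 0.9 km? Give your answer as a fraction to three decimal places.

phi(0.9) = 0.53·e^(−0.45×0.9) = 0.3535
phi(2.8) = 0.53·e^(−0.45×2.8) = 0.1503
Δphi = 0.3535 − 0.1503 = 0.2032

0.203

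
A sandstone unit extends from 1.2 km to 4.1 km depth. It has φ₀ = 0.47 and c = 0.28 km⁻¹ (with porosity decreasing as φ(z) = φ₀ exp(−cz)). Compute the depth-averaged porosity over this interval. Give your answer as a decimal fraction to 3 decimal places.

⟨φ⟩ = (1/(z₂−z₁)) ∫ φ₀ e^(−cz) dz = φ₀·(e^(−c·z₁) − e^(−c·z₂)) / (c·(z₂−z₁))
e^(−0.28×1.2) = 0.7146; e^(−0.28×4.1) = 0.3173
⟨φ⟩ = 0.47 × (0.7146 − 0.3173) / (0.28 × 2.9) = 0.47 × 0.4894 = 0.2300

0.230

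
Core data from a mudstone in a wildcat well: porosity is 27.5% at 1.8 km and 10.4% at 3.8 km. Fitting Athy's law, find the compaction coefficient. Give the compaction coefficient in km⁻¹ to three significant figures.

Athy: n(d) = n₀ e^(−βd) ⇒ n₁/n₂ = e^{β(d₂−d₁)} ⇒ β = ln(n₁/n₂)/(d₂−d₁)
β = ln(0.275/0.104) / (3.8 − 1.8) = ln(2.644) / 2 = 0.9724 / 2 = 0.4862 km⁻¹

0.486 km⁻¹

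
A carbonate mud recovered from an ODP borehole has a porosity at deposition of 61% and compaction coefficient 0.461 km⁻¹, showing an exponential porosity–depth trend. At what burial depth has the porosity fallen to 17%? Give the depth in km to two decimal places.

2.77 km

Invert Athy's law: z = ln(n₀/n) / k
z = ln(0.61/0.17) / 0.461 = ln(3.588) / 0.461 = 1.2777 / 0.461 = 2.771 km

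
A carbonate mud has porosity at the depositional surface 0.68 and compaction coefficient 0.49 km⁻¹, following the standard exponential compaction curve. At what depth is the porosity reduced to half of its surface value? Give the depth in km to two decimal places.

1.41 km

phi/phi₀ = 1/2 ⇒ exp(−β·d) = 1/2 ⇒ d = ln(2) / β
d = 0.6931 / 0.49 = 1.415 km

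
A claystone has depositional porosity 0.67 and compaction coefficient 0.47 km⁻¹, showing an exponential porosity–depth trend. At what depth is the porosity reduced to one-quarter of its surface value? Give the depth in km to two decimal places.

2.95 km

phi/phi₀ = 1/4 ⇒ exp(−c·Z) = 1/4 ⇒ Z = ln(4) / c
Z = 1.3863 / 0.47 = 2.950 km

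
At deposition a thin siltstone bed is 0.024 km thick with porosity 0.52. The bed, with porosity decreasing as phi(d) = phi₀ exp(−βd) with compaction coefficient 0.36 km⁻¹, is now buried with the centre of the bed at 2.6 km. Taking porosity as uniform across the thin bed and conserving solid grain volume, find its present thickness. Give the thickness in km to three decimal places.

Porosity at 2.6 km: phi = 0.52·exp(−0.36×2.6) = 0.2039
Solid-volume conservation: h(1−phi) = h₀(1−phi₀) ⇒ h = h₀·(1−phi₀)/(1−phi)
h = 0.024 × (1 − 0.52)/(1 − 0.2039) = 0.024 × 0.6030 = 0.0145 km

0.014 km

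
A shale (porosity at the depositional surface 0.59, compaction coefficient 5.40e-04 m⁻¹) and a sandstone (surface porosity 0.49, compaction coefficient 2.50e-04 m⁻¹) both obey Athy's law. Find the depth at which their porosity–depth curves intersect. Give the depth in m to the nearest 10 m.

640 m

Working in km (1 km = 1000 m; k in km⁻¹ = k in m⁻¹ × 1000):
Set φ₀ₐ e^(−kₐZ) = φ₀ᵦ e^(−kᵦZ) ⇒ ln(φ₀ₐ/φ₀ᵦ) = (kₐ − kᵦ)·Z
Z = ln(0.59/0.49) / (0.54 − 0.25) = 0.1857 / 0.29 = 0.640 km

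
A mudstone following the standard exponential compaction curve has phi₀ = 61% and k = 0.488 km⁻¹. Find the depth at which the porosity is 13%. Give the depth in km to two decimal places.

3.17 km

Invert Athy's law: z = ln(phi₀/phi) / k
z = ln(0.61/0.13) / 0.488 = ln(4.692) / 0.488 = 1.5459 / 0.488 = 3.168 km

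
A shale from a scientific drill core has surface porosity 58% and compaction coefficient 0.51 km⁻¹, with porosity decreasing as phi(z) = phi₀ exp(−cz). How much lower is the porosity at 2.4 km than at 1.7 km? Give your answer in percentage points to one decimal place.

7.3 percentage points

phi(1.7) = 0.58·e^(−0.51×1.7) = 0.2437
phi(2.4) = 0.58·e^(−0.51×2.4) = 0.1705
Δphi = 0.2437 − 0.1705 = 0.0732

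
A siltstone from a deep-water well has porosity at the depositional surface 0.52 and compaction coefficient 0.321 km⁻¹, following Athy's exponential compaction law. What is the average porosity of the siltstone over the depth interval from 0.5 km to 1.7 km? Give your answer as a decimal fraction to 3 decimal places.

⟨phi⟩ = (1/(Z₂−Z₁)) ∫ phi₀ e^(−kZ) dZ = phi₀·(e^(−k·Z₁) − e^(−k·Z₂)) / (k·(Z₂−Z₁))
e^(−0.321×0.5) = 0.8517; e^(−0.321×1.7) = 0.5794
⟨phi⟩ = 0.52 × (0.8517 − 0.5794) / (0.321 × 1.2) = 0.52 × 0.7069 = 0.3676

0.368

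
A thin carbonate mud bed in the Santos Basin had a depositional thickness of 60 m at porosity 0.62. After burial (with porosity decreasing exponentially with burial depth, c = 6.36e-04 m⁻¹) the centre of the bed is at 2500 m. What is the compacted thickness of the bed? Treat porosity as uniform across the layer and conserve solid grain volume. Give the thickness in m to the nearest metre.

26 m

Working in km (1 km = 1000 m; c in km⁻¹ = c in m⁻¹ × 1000):
Porosity at 2.5 km: phi = 0.62·exp(−0.636×2.5) = 0.1264
Solid-volume conservation: h(1−phi) = h₀(1−phi₀) ⇒ h = h₀·(1−phi₀)/(1−phi)
h = 0.06 × (1 − 0.62)/(1 − 0.1264) = 0.06 × 0.4350 = 0.0261 km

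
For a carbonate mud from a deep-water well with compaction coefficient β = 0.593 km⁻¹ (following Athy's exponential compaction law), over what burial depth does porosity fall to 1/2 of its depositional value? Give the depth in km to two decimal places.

phi/phi₀ = 1/2 ⇒ exp(−β·z) = 1/2 ⇒ z = ln(2) / β
z = 0.6931 / 0.593 = 1.169 km

1.17 km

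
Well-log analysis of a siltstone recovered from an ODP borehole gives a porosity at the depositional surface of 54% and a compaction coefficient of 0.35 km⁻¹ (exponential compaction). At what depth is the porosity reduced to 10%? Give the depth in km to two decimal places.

Invert Athy's law: Z = ln(n₀/n) / β
Z = ln(0.54/0.1) / 0.35 = ln(5.4) / 0.35 = 1.6864 / 0.35 = 4.818 km

4.82 km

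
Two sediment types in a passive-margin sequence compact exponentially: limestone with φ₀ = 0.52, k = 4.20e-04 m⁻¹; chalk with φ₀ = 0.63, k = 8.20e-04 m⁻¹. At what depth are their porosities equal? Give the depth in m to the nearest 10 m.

Working in km (1 km = 1000 m; k in km⁻¹ = k in m⁻¹ × 1000):
Set φ₀ₐ e^(−kₐZ) = φ₀ᵦ e^(−kᵦZ) ⇒ ln(φ₀ₐ/φ₀ᵦ) = (kₐ − kᵦ)·Z
Z = ln(0.52/0.63) / (0.42 − 0.82) = -0.1919 / -0.4 = 0.480 km

480 m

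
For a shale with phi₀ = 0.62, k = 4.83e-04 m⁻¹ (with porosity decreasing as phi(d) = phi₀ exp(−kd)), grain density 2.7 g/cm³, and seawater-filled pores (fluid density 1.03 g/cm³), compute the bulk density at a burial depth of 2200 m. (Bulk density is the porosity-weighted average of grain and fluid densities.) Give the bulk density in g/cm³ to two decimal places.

Working in km (1 km = 1000 m; k in km⁻¹ = k in m⁻¹ × 1000):
Porosity at depth: phi = 0.62·exp(−0.483×2.2) = 0.62×0.3456 = 0.2142
Bulk density: ρ_b = (1−phi)ρ_g + phi·ρ_f = 0.7858×2.7 + 0.2142×1.03
       = 2.122 + 0.221 = 2.342 g/cm³

2.34 g/cm³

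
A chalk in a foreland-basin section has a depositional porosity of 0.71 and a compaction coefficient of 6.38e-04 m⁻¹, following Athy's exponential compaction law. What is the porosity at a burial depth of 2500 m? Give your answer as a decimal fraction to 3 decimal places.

0.144

Working in km (1 km = 1000 m; β in km⁻¹ = β in m⁻¹ × 1000):
phi = phi₀·exp(−β·z) = 0.71 × exp(−0.638 × 2.5) = 0.71 × exp(−1.595)
  = 0.71 × 0.2029 = 0.1441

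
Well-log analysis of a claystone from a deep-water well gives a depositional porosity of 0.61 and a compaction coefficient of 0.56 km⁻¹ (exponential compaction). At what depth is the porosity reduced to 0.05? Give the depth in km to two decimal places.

4.47 km

Invert Athy's law: Z = ln(φ₀/φ) / c
Z = ln(0.61/0.05) / 0.56 = ln(12.2) / 0.56 = 2.5014 / 0.56 = 4.467 km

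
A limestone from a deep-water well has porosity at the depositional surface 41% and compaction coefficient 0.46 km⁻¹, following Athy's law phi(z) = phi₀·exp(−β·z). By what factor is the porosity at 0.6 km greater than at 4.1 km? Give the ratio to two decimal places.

5.00

phi(z₁)/phi(z₂) = e^(−β·z₁)/e^(−β·z₂) = e^{β(z₂−z₁)}
= exp(0.46 × 3.5) = exp(1.61) = 5.0028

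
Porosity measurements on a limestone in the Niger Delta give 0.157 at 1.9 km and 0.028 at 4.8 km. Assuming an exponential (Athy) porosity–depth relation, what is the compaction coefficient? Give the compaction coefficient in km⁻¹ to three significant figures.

Athy: n(Z) = n₀ e^(−βZ) ⇒ n₁/n₂ = e^{β(Z₂−Z₁)} ⇒ β = ln(n₁/n₂)/(Z₂−Z₁)
β = ln(0.157/0.028) / (4.8 − 1.9) = ln(5.607) / 2.9 = 1.7240 / 2.9 = 0.5945 km⁻¹

0.594 km⁻¹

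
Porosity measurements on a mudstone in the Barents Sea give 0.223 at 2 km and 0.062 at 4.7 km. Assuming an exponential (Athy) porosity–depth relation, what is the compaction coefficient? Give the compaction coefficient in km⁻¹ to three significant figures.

0.474 km⁻¹

Athy: phi(Z) = phi₀ e^(−kZ) ⇒ phi₁/phi₂ = e^{k(Z₂−Z₁)} ⇒ k = ln(phi₁/phi₂)/(Z₂−Z₁)
k = ln(0.223/0.062) / (4.7 − 2) = ln(3.597) / 2.7 = 1.2800 / 2.7 = 0.4741 km⁻¹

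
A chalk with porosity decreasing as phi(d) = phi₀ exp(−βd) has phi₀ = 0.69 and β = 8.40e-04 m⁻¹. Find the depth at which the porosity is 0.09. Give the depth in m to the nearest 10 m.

Working in km (1 km = 1000 m; β in km⁻¹ = β in m⁻¹ × 1000):
Invert Athy's law: d = ln(phi₀/phi) / β
d = ln(0.69/0.09) / 0.84 = ln(7.667) / 0.84 = 2.0369 / 0.84 = 2.425 km

2420 m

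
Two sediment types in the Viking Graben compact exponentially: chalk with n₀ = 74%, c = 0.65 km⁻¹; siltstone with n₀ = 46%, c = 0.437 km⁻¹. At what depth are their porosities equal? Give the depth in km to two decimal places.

Set n₀ₐ e^(−cₐz) = n₀ᵦ e^(−cᵦz) ⇒ ln(n₀ₐ/n₀ᵦ) = (cₐ − cᵦ)·z
z = ln(0.74/0.46) / (0.65 − 0.437) = 0.4754 / 0.213 = 2.232 km

2.23 km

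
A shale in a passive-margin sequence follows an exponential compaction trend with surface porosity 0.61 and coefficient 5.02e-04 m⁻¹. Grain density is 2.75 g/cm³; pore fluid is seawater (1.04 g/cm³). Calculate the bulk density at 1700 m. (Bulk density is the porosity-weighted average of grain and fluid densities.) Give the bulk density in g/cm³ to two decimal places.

Working in km (1 km = 1000 m; β in km⁻¹ = β in m⁻¹ × 1000):
Porosity at depth: phi = 0.61·exp(−0.502×1.7) = 0.61×0.4260 = 0.2598
Bulk density: ρ_b = (1−phi)ρ_g + phi·ρ_f = 0.7402×2.75 + 0.2598×1.04
       = 2.035 + 0.270 = 2.306 g/cm³

2.31 g/cm³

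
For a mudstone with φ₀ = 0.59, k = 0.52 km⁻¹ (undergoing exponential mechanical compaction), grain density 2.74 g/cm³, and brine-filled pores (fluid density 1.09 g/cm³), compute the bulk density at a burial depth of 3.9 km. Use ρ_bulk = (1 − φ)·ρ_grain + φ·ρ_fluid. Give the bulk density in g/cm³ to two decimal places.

Porosity at depth: φ = 0.59·exp(−0.52×3.9) = 0.59×0.1316 = 0.0776
Bulk density: ρ_b = (1−φ)ρ_g + φ·ρ_f = 0.9224×2.74 + 0.0776×1.09
       = 2.527 + 0.085 = 2.612 g/cm³

2.61 g/cm³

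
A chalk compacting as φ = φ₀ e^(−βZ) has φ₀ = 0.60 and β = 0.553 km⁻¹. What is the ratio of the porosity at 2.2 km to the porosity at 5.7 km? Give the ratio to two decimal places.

6.93

φ(Z₁)/φ(Z₂) = e^(−β·Z₁)/e^(−β·Z₂) = e^{β(Z₂−Z₁)}
= exp(0.553 × 3.5) = exp(1.936) = 6.9275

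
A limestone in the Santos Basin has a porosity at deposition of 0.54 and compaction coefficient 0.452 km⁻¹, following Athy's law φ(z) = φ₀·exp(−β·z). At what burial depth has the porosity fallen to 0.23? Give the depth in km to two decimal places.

Invert Athy's law: z = ln(φ₀/φ) / β
z = ln(0.54/0.23) / 0.452 = ln(2.348) / 0.452 = 0.8535 / 0.452 = 1.888 km

1.89 km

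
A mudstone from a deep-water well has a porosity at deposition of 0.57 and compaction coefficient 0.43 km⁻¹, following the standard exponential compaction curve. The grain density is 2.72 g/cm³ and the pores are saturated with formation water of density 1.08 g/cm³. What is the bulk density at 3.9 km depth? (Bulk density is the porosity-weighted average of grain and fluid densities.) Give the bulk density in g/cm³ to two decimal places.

Porosity at depth: φ = 0.57·exp(−0.43×3.9) = 0.57×0.1869 = 0.1066
Bulk density: ρ_b = (1−φ)ρ_g + φ·ρ_f = 0.8934×2.72 + 0.1066×1.08
       = 2.430 + 0.115 = 2.545 g/cm³

2.55 g/cm³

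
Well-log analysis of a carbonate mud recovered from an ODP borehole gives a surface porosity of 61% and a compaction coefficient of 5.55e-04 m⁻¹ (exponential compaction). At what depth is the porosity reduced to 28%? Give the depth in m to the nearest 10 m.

Working in km (1 km = 1000 m; k in km⁻¹ = k in m⁻¹ × 1000):
Invert Athy's law: z = ln(n₀/n) / k
z = ln(0.61/0.28) / 0.555 = ln(2.179) / 0.555 = 0.7787 / 0.555 = 1.403 km

1400 m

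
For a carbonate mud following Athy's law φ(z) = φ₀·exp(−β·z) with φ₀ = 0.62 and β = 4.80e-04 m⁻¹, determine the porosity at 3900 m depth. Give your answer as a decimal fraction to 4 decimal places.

0.0954

Working in km (1 km = 1000 m; β in km⁻¹ = β in m⁻¹ × 1000):
φ = φ₀·exp(−β·z) = 0.62 × exp(−0.48 × 3.9) = 0.62 × exp(−1.872)
  = 0.62 × 0.1538 = 0.0954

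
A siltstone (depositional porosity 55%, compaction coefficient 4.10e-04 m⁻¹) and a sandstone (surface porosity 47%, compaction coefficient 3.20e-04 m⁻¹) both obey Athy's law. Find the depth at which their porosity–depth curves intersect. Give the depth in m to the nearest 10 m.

Working in km (1 km = 1000 m; β in km⁻¹ = β in m⁻¹ × 1000):
Set phi₀ₐ e^(−βₐd) = phi₀ᵦ e^(−βᵦd) ⇒ ln(phi₀ₐ/phi₀ᵦ) = (βₐ − βᵦ)·d
d = ln(0.55/0.47) / (0.41 − 0.32) = 0.1572 / 0.09 = 1.747 km

1750 m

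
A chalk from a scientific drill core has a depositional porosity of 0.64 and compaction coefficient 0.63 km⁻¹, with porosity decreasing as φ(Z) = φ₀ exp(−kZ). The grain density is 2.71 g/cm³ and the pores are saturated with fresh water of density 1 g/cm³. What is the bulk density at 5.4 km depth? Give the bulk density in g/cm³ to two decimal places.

Porosity at depth: φ = 0.64·exp(−0.63×5.4) = 0.64×0.0333 = 0.0213
Bulk density: ρ_b = (1−φ)ρ_g + φ·ρ_f = 0.9787×2.71 + 0.0213×1
       = 2.652 + 0.021 = 2.674 g/cm³

2.67 g/cm³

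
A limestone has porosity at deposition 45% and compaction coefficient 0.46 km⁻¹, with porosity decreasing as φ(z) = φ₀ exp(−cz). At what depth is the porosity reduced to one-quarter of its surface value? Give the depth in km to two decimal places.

φ/φ₀ = 1/4 ⇒ exp(−c·z) = 1/4 ⇒ z = ln(4) / c
z = 1.3863 / 0.46 = 3.014 km

3.01 km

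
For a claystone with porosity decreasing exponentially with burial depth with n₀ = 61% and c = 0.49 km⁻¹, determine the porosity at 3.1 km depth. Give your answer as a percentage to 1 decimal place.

13.4%

n = n₀·exp(−c·d) = 0.61 × exp(−0.49 × 3.1) = 0.61 × exp(−1.519)
  = 0.61 × 0.2189 = 0.1335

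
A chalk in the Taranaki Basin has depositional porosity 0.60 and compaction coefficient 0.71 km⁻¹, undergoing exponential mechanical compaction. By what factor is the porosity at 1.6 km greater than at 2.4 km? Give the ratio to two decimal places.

n(d₁)/n(d₂) = e^(−c·d₁)/e^(−c·d₂) = e^{c(d₂−d₁)}
= exp(0.71 × 0.8) = exp(0.568) = 1.7647

1.76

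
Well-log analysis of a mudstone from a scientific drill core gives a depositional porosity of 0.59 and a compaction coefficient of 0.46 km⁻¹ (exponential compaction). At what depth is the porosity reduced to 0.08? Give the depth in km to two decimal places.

Invert Athy's law: d = ln(phi₀/phi) / β
d = ln(0.59/0.08) / 0.46 = ln(7.375) / 0.46 = 1.9981 / 0.46 = 4.344 km

4.34 km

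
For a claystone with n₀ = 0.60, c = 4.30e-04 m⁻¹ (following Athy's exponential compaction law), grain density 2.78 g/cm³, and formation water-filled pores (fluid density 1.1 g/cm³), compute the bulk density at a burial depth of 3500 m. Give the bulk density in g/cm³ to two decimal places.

Working in km (1 km = 1000 m; c in km⁻¹ = c in m⁻¹ × 1000):
Porosity at depth: n = 0.6·exp(−0.43×3.5) = 0.6×0.2220 = 0.1332
Bulk density: ρ_b = (1−n)ρ_g + n·ρ_f = 0.8668×2.78 + 0.1332×1.1
       = 2.410 + 0.147 = 2.556 g/cm³

2.56 g/cm³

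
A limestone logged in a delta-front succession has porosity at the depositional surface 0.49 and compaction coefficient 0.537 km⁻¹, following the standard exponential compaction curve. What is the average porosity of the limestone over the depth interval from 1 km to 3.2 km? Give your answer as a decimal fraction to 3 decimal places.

0.168

⟨phi⟩ = (1/(Z₂−Z₁)) ∫ phi₀ e^(−βZ) dZ = phi₀·(e^(−β·Z₁) − e^(−β·Z₂)) / (β·(Z₂−Z₁))
e^(−0.537×1) = 0.5845; e^(−0.537×3.2) = 0.1794
⟨phi⟩ = 0.49 × (0.5845 − 0.1794) / (0.537 × 2.2) = 0.49 × 0.3429 = 0.1680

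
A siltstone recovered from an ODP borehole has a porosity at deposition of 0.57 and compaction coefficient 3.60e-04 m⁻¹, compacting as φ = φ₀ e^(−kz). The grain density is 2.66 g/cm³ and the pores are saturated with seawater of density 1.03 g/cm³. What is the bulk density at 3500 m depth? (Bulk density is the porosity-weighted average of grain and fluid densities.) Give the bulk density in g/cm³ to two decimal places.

2.40 g/cm³

Working in km (1 km = 1000 m; k in km⁻¹ = k in m⁻¹ × 1000):
Porosity at depth: φ = 0.57·exp(−0.36×3.5) = 0.57×0.2837 = 0.1617
Bulk density: ρ_b = (1−φ)ρ_g + φ·ρ_f = 0.8383×2.66 + 0.1617×1.03
       = 2.230 + 0.167 = 2.396 g/cm³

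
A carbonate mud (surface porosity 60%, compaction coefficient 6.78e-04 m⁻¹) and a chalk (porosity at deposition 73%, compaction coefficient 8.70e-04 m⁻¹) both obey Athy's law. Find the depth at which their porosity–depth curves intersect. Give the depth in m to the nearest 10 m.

Working in km (1 km = 1000 m; k in km⁻¹ = k in m⁻¹ × 1000):
Set φ₀ₐ e^(−kₐZ) = φ₀ᵦ e^(−kᵦZ) ⇒ ln(φ₀ₐ/φ₀ᵦ) = (kₐ − kᵦ)·Z
Z = ln(0.6/0.73) / (0.678 − 0.87) = -0.1961 / -0.192 = 1.021 km

1020 m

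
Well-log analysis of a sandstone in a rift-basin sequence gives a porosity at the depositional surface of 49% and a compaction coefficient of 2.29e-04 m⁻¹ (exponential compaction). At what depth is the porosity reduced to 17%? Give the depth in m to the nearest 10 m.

4620 m

Working in km (1 km = 1000 m; β in km⁻¹ = β in m⁻¹ × 1000):
Invert Athy's law: z = ln(φ₀/φ) / β
z = ln(0.49/0.17) / 0.229 = ln(2.882) / 0.229 = 1.0586 / 0.229 = 4.623 km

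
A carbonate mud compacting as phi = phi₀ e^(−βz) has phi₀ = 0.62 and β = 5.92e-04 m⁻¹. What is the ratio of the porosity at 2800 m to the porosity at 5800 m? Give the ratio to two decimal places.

Working in km (1 km = 1000 m; β in km⁻¹ = β in m⁻¹ × 1000):
phi(z₁)/phi(z₂) = e^(−β·z₁)/e^(−β·z₂) = e^{β(z₂−z₁)}
= exp(0.592 × 3) = exp(1.776) = 5.9062

5.91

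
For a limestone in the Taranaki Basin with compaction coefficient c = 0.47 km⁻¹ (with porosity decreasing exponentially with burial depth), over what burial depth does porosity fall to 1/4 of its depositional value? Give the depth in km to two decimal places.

2.95 km

n/n₀ = 1/4 ⇒ exp(−c·d) = 1/4 ⇒ d = ln(4) / c
d = 1.3863 / 0.47 = 2.950 km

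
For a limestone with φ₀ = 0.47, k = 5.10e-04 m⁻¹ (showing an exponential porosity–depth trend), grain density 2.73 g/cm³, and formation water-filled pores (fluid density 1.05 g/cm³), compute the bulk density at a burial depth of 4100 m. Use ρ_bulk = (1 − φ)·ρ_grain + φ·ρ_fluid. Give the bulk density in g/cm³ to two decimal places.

Working in km (1 km = 1000 m; k in km⁻¹ = k in m⁻¹ × 1000):
Porosity at depth: φ = 0.47·exp(−0.51×4.1) = 0.47×0.1236 = 0.0581
Bulk density: ρ_b = (1−φ)ρ_g + φ·ρ_f = 0.9419×2.73 + 0.0581×1.05
       = 2.571 + 0.061 = 2.632 g/cm³

2.63 g/cm³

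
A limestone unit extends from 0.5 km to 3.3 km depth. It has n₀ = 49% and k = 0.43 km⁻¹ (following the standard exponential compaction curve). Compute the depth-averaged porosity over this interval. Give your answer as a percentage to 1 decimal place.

23.0%

⟨n⟩ = (1/(Z₂−Z₁)) ∫ n₀ e^(−kZ) dZ = n₀·(e^(−k·Z₁) − e^(−k·Z₂)) / (k·(Z₂−Z₁))
e^(−0.43×0.5) = 0.8065; e^(−0.43×3.3) = 0.2420
⟨n⟩ = 0.49 × (0.8065 − 0.2420) / (0.43 × 2.8) = 0.49 × 0.4689 = 0.2298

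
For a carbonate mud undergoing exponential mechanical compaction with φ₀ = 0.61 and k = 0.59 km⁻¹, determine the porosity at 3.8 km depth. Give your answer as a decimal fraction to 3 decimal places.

φ = φ₀·exp(−k·d) = 0.61 × exp(−0.59 × 3.8) = 0.61 × exp(−2.242)
  = 0.61 × 0.1062 = 0.0648

0.065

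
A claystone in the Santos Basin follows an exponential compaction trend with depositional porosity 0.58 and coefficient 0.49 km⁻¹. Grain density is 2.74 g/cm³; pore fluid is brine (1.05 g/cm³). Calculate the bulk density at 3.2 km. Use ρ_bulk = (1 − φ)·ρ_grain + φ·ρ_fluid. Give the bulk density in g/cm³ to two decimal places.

2.54 g/cm³

Porosity at depth: phi = 0.58·exp(−0.49×3.2) = 0.58×0.2085 = 0.1209
Bulk density: ρ_b = (1−phi)ρ_g + phi·ρ_f = 0.8791×2.74 + 0.1209×1.05
       = 2.409 + 0.127 = 2.536 g/cm³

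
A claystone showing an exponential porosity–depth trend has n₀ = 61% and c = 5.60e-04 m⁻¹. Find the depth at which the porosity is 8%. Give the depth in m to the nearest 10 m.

3630 m

Working in km (1 km = 1000 m; c in km⁻¹ = c in m⁻¹ × 1000):
Invert Athy's law: z = ln(n₀/n) / c
z = ln(0.61/0.08) / 0.56 = ln(7.625) / 0.56 = 2.0314 / 0.56 = 3.628 km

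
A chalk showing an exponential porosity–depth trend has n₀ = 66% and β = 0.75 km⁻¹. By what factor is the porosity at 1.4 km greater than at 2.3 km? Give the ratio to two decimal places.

n(z₁)/n(z₂) = e^(−β·z₁)/e^(−β·z₂) = e^{β(z₂−z₁)}
= exp(0.75 × 0.9) = exp(0.675) = 1.9640

1.96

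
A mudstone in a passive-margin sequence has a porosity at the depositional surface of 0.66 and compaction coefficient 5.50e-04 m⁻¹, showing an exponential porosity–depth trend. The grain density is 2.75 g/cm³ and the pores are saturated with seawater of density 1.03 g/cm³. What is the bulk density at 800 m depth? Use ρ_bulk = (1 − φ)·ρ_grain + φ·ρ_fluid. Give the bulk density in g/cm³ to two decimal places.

Working in km (1 km = 1000 m; c in km⁻¹ = c in m⁻¹ × 1000):
Porosity at depth: phi = 0.66·exp(−0.55×0.8) = 0.66×0.6440 = 0.4251
Bulk density: ρ_b = (1−phi)ρ_g + phi·ρ_f = 0.5749×2.75 + 0.4251×1.03
       = 1.581 + 0.438 = 2.019 g/cm³

2.02 g/cm³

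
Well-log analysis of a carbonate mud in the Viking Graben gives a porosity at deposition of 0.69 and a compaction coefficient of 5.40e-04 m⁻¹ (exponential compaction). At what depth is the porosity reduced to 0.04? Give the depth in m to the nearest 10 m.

Working in km (1 km = 1000 m; c in km⁻¹ = c in m⁻¹ × 1000):
Invert Athy's law: z = ln(φ₀/φ) / c
z = ln(0.69/0.04) / 0.54 = ln(17.25) / 0.54 = 2.8478 / 0.54 = 5.274 km

5270 m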